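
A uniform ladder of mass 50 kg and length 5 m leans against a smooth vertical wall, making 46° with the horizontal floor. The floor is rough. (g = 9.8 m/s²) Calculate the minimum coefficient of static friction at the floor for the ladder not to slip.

μ_min ≈ 0.483

ΣF_y = 0: N_floor = 50×9.8 = 490 N.
Torques about the foot: N_wall · 5 sin 46° = 50×9.8×2.5 cos 46° → N_wall = 236.59 N.
ΣF_x = 0: f_floor = N_wall = 236.59 N.
μ_min = f_floor / N_floor = 236.59 / 490 = 0.4828.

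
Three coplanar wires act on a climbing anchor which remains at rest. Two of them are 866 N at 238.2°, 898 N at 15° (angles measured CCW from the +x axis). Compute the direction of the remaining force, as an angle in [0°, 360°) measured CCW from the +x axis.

Sum the known components: ΣF_x = 411.1 N, ΣF_y = -503.6 N.
For equilibrium the remaining force must supply (−ΣF_x, −ΣF_y) = (-411.1, 503.6) N.
Magnitude = √((-411.1)² + (503.6)²) = 650.1 N; direction = atan2(503.6, -411.1) = 129.2°.

θ ≈ 129°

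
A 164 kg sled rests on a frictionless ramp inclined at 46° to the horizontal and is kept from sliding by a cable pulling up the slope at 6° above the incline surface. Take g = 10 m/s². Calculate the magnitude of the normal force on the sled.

Take axes along and perpendicular to the incline. Weight components: W sin 46° = 1180 N down-slope, W cos 46° = 1139 N into the surface.
Along incline: T cos 6° = W sin 46° → T = 1186 N.
Perpendicular: N = W cos 46° − T sin 6° = 1015 N.

N ≈ 1020 N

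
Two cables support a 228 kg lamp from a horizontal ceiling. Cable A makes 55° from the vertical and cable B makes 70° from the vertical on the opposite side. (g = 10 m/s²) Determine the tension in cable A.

T_A ≈ 2620 N

Angles from the horizontal: cable A is 90° − 55° = 35°, cable B is 90° − 70° = 20°.
Weight W = 228 × 10 = 2280 N acts straight down.
Horizontal: T_A cos 35° = T_B cos 20°  →  T_B = 0.8717 T_A.
Vertical: T_A sin 35° + T_B sin 20° = 2280.
Substituting the horizontal relation into the vertical equation gives 0.8717 T_A = 2280, so T_A = 2616 N.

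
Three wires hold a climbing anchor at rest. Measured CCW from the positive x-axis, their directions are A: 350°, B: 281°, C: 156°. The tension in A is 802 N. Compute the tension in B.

T_B ≈ 237 N

Resolve: ΣF_x = 802 cos 350° + T_B cos 281° + T_C cos 156° = 0.
        ΣF_y = 802 sin 350° + T_B sin 281° + T_C sin 156° = 0.
The known terms sum to (789.8, -139.3) N, so 0.1908 T_B − 0.9135 T_C = -789.8 and -0.9816 T_B + 0.4067 T_C = 139.3.
Solving simultaneously: T_B = 236.9 N, T_C = 914 N.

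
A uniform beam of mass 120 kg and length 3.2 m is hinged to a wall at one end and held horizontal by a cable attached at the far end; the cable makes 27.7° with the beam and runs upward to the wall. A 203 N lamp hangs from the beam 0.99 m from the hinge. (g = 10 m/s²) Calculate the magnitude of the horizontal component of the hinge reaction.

Take torques about the hinge: T sin 27.7° · 3.2 = 120×10×1.6 + 203×0.99 = 2121 N·m.
So T = 2121 / (0.4648 × 3.2) = 1425.9 N.
ΣF_x = 0: H_x = T cos 27.7° = 1262.5 N.

H_x ≈ 1260 N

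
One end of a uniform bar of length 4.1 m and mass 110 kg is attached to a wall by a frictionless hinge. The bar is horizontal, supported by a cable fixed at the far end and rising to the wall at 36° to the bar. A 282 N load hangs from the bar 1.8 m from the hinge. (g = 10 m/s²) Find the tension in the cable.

Take torques about the hinge: T sin 36° · 4.1 = 110×10×2.05 + 282×1.8 = 2762.6 N·m.
So T = 2762.6 / (0.5878 × 4.1) = 1146.3 N.

T ≈ 1150 N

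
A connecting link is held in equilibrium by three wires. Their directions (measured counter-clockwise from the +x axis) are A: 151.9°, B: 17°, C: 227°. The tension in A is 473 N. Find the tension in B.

Resolve: ΣF_x = 473 cos 151.9° + T_B cos 17° + T_C cos 227° = 0.
        ΣF_y = 473 sin 151.9° + T_B sin 17° + T_C sin 227° = 0.
The known terms sum to (-417.2, 222.8) N, so 0.9563 T_B − 0.6820 T_C = 417.2 and 0.2924 T_B − 0.7314 T_C = -222.8.
Solving simultaneously: T_B = 914.2 N, T_C = 670.1 N.

T_B ≈ 914 N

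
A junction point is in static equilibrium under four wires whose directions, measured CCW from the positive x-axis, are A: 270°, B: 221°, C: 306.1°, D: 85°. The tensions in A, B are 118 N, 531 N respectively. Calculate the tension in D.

T_D ≈ 911 N

Resolve: ΣF_x = 118 cos 270° + 531 cos 221° + T_C cos 306.1° + T_D cos 85° = 0.
        ΣF_y = 118 sin 270° + 531 sin 221° + T_C sin 306.1° + T_D sin 85° = 0.
The known terms sum to (-400.8, -466.4) N, so 0.5892 T_C + 0.0872 T_D = 400.8 and -0.8080 T_C + 0.9962 T_D = 466.4.
Solving simultaneously: T_C = 545.5 N, T_D = 910.6 N.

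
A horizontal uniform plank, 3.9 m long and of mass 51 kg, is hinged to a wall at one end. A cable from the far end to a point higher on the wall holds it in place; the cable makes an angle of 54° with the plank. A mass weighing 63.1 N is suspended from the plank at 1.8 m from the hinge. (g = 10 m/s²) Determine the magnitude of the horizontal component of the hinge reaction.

Take torques about the hinge: T sin 54° · 3.9 = 51×10×1.95 + 63.1×1.8 = 1108.1 N·m.
So T = 1108.1 / (0.8090 × 3.9) = 351.2 N.
ΣF_x = 0: H_x = T cos 54° = 206.43 N.

H_x ≈ 206 N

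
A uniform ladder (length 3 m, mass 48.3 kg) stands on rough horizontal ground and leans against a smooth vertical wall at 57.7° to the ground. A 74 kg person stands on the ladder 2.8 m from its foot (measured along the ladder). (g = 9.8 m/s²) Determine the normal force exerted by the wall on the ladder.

N_wall ≈ 578 N

Torques about the foot: N_wall · 3 sin 57.7° = 48.3×9.8×1.5 cos 57.7° + 74×9.8×2.8 cos 57.7° → N_wall = 577.51 N.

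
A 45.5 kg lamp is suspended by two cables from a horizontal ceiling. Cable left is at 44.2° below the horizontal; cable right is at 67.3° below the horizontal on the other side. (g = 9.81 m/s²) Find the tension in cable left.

Weight W = 45.5 × 9.81 = 446.4 N acts straight down.
Horizontal: T_left cos 44.2° = T_right cos 67.3°  →  T_right = 1.858 T_left.
Vertical: T_left sin 44.2° + T_right sin 67.3° = 446.4.
Substituting the horizontal relation into the vertical equation gives 2.411 T_left = 446.4, so T_left = 185.1 N.

T_left ≈ 185 N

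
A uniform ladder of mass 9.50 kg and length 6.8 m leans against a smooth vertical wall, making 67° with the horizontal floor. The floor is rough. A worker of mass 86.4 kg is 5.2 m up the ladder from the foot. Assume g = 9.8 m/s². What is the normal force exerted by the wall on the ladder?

N_wall ≈ 295 N

Torques about the foot: N_wall · 6.8 sin 67° = 9.50×9.8×3.4 cos 67° + 86.4×9.8×5.2 cos 67° → N_wall = 294.6 N.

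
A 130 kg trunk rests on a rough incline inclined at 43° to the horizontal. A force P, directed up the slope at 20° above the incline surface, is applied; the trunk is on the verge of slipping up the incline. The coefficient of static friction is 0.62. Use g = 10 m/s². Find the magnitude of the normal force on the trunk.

N ≈ 512 N

On the verge of sliding up the incline, friction equals μN and acts down the slope.
Perpendicular: N + P sin 20° = W cos 43° = 950.8 N.
Along incline: P cos 20° = W sin 43° + μN  with W sin 43° = 886.6 N.
Solving the pair for P and N: P = 1282 N, N = 512.4 N (and f = μN = 317.7 N).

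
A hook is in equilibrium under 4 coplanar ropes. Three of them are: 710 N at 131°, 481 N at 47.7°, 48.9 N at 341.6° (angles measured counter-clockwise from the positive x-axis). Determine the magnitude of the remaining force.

Sum the known components: ΣF_x = -95.68 N, ΣF_y = 876.2 N.
For equilibrium the remaining force must supply (−ΣF_x, −ΣF_y) = (95.68, -876.2) N.
Magnitude = √((95.68)² + (-876.2)²) = 881.4 N; direction = atan2(-876.2, 95.68) = 276.2°.

F ≈ 881 N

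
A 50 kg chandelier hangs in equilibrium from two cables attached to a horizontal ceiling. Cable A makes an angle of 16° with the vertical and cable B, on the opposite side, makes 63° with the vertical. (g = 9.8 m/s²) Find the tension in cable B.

T_B ≈ 138 N

Angles from the horizontal: cable A is 90° − 16° = 74°, cable B is 90° − 63° = 27°.
Weight W = 50 × 9.8 = 490 N acts straight down.
Horizontal: T_A cos 74° = T_B cos 27°  →  T_A = 3.233 T_B.
Vertical: T_A sin 74° + T_B sin 27° = 490.
Substituting the horizontal relation into the vertical equation gives 3.561 T_B = 490, so T_B = 137.6 N.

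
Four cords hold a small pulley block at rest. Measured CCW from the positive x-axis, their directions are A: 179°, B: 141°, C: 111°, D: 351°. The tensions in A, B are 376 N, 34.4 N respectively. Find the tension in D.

T_D ≈ 422 N

Resolve: ΣF_x = 376 cos 179° + 34.4 cos 141° + T_C cos 111° + T_D cos 351° = 0.
        ΣF_y = 376 sin 179° + 34.4 sin 141° + T_C sin 111° + T_D sin 351° = 0.
The known terms sum to (-402.7, 28.21) N, so -0.3584 T_C + 0.9877 T_D = 402.7 and 0.9336 T_C − 0.1564 T_D = -28.21.
Solving simultaneously: T_C = 40.56 N, T_D = 422.4 N.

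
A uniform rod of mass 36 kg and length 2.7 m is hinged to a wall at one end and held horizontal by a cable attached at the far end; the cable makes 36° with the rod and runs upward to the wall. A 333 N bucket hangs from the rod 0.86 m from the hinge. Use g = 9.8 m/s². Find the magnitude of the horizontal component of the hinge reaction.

Take torques about the hinge: T sin 36° · 2.7 = 36×9.8×1.35 + 333×0.86 = 762.66 N·m.
So T = 762.66 / (0.5878 × 2.7) = 480.56 N.
ΣF_x = 0: H_x = T cos 36° = 388.78 N.

H_x ≈ 389 N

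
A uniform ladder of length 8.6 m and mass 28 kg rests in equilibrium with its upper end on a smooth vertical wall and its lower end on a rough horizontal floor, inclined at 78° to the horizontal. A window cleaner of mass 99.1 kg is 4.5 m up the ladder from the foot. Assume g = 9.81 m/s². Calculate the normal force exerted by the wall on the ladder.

Torques about the foot: N_wall · 8.6 sin 78° = 28×9.81×4.3 cos 78° + 99.1×9.81×4.5 cos 78° → N_wall = 137.32 N.

N_wall ≈ 137 N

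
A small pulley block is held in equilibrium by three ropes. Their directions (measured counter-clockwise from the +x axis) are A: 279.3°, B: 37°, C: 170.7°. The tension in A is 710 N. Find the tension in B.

Resolve: ΣF_x = 710 cos 279.3° + T_B cos 37° + T_C cos 170.7° = 0.
        ΣF_y = 710 sin 279.3° + T_B sin 37° + T_C sin 170.7° = 0.
The known terms sum to (114.7, -700.7) N, so 0.7986 T_B − 0.9869 T_C = -114.7 and 0.6018 T_B + 0.1616 T_C = 700.7.
Solving simultaneously: T_B = 930.8 N, T_C = 869.5 N.

T_B ≈ 931 N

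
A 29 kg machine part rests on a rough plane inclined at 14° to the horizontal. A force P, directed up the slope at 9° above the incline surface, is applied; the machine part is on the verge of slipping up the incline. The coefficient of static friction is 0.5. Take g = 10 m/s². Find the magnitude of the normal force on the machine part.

N ≈ 250 N

On the verge of sliding up the incline, friction equals μN and acts down the slope.
Perpendicular: N + P sin 9° = W cos 14° = 281.4 N.
Along incline: P cos 9° = W sin 14° + μN  with W sin 14° = 70.16 N.
Solving the pair for P and N: P = 197.8 N, N = 250.4 N (and f = μN = 125.2 N).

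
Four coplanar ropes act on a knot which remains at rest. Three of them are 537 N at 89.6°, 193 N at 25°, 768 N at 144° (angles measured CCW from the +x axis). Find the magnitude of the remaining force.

F ≈ 1160 N

Sum the known components: ΣF_x = -442.7 N, ΣF_y = 1070 N.
For equilibrium the remaining force must supply (−ΣF_x, −ΣF_y) = (442.7, -1070) N.
Magnitude = √((442.7)² + (-1070)²) = 1158 N; direction = atan2(-1070, 442.7) = 292.5°.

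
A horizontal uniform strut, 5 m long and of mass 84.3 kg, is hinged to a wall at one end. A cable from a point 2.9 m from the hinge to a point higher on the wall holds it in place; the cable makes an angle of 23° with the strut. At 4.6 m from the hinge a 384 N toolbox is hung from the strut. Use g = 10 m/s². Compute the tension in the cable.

Take torques about the hinge: T sin 23° · 2.9 = 84.3×10×2.5 + 384×4.6 = 3873.9 N·m.
So T = 3873.9 / (0.3907 × 2.9) = 3418.8 N.

T ≈ 3420 N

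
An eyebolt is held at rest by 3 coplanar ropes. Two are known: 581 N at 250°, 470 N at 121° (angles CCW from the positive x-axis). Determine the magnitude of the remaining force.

F ≈ 463 N

Sum the known components: ΣF_x = -440.8 N, ΣF_y = -143.1 N.
For equilibrium the remaining force must supply (−ΣF_x, −ΣF_y) = (440.8, 143.1) N.
Magnitude = √((440.8)² + (143.1)²) = 463.4 N; direction = atan2(143.1, 440.8) = 18.0°.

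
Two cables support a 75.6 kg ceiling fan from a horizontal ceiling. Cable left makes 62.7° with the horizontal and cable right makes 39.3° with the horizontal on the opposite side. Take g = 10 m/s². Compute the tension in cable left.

T_left ≈ 598 N

Weight W = 75.6 × 10 = 756 N acts straight down.
Horizontal: T_left cos 62.7° = T_right cos 39.3°  →  T_right = 0.5927 T_left.
Vertical: T_left sin 62.7° + T_right sin 39.3° = 756.
Substituting the horizontal relation into the vertical equation gives 1.264 T_left = 756, so T_left = 598.1 N.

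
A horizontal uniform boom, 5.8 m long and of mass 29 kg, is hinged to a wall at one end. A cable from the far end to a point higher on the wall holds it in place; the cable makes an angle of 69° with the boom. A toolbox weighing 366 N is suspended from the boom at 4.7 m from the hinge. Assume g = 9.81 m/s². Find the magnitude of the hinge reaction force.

|H| ≈ 271 N

Take torques about the hinge: T sin 69° · 5.8 = 29×9.81×2.9 + 366×4.7 = 2545.2 N·m.
So T = 2545.2 / (0.9336 × 5.8) = 470.05 N.
ΣF_x = 0: H_x = T cos 69° = 168.45 N.
ΣF_y = 0: H_y = (29×9.81 + 366) − T sin 69° = 650.49 − 438.83 = 211.66 N.
|H| = √(H_x² + H_y²) = √((168.45)² + (211.66)²) = 270.51 N.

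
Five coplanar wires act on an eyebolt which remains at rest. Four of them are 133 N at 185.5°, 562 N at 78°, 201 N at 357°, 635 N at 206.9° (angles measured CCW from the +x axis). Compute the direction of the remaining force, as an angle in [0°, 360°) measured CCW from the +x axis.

Sum the known components: ΣF_x = -381.1 N, ΣF_y = 239.2 N.
For equilibrium the remaining force must supply (−ΣF_x, −ΣF_y) = (381.1, -239.2) N.
Magnitude = √((381.1)² + (-239.2)²) = 449.9 N; direction = atan2(-239.2, 381.1) = 327.9°.

θ ≈ 328°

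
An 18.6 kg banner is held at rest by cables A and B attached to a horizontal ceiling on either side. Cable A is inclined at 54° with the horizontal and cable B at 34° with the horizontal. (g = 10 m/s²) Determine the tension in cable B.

Weight W = 18.6 × 10 = 186 N acts straight down.
Horizontal: T_A cos 54° = T_B cos 34°  →  T_A = 1.41 T_B.
Vertical: T_A sin 54° + T_B sin 34° = 186.
Substituting the horizontal relation into the vertical equation gives 1.7 T_B = 186, so T_B = 109.4 N.

T_B ≈ 109 N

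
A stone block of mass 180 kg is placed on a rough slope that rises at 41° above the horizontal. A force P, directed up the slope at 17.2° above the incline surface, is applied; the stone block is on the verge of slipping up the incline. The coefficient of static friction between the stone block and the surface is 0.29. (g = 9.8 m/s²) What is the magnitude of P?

P ≈ 1480 N

On the verge of sliding up the incline, friction equals μN and acts down the slope.
Perpendicular: N + P sin 17.2° = W cos 41° = 1331 N.
Along incline: P cos 17.2° = W sin 41° + μN  with W sin 41° = 1157 N.
Solving the pair for P and N: P = 1483 N, N = 892.9 N (and f = μN = 258.9 N).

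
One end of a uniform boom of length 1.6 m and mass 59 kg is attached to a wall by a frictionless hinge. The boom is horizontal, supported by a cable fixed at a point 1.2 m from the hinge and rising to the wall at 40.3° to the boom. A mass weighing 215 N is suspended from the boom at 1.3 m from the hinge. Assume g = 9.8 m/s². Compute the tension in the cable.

T ≈ 956 N

Take torques about the hinge: T sin 40.3° · 1.2 = 59×9.8×0.8 + 215×1.3 = 742.06 N·m.
So T = 742.06 / (0.6468 × 1.2) = 956.08 N.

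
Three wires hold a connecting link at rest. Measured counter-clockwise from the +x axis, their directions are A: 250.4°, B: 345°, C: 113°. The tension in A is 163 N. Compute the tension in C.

T_C ≈ 206 N

Resolve: ΣF_x = 163 cos 250.4° + T_B cos 345° + T_C cos 113° = 0.
        ΣF_y = 163 sin 250.4° + T_B sin 345° + T_C sin 113° = 0.
The known terms sum to (-54.68, -153.6) N, so 0.9659 T_B − 0.3907 T_C = 54.68 and -0.2588 T_B + 0.9205 T_C = 153.6.
Solving simultaneously: T_B = 140 N, T_C = 206.2 N.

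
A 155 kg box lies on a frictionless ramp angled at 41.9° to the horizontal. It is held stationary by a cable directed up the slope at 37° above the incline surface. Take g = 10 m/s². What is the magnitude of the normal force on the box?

Take axes along and perpendicular to the incline. Weight components: W sin 41.9° = 1035 N down-slope, W cos 41.9° = 1154 N into the surface.
Along incline: T cos 37° = W sin 41.9° → T = 1296 N.
Perpendicular: N = W cos 41.9° − T sin 37° = 373.6 N.

N ≈ 374 N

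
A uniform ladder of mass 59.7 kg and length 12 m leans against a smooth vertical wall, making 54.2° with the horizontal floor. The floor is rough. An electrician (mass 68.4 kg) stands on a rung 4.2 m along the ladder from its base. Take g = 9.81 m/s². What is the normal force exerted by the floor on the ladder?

ΣF_y = 0: N_floor = 59.7×9.81 + 68.4×9.81 = 1256.7 N.

N_floor ≈ 1260 N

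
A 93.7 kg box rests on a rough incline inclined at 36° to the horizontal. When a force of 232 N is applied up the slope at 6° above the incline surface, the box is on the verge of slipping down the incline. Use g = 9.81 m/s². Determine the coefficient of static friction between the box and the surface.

On the verge of sliding down the incline, friction is at its maximum μN and acts up the slope.
Perpendicular to incline: N = W cos 36° − P sin 6° = 743.6 − 24.25 = 719.4 N.
Along incline: P cos 6° + μN = W sin 36° → μ = (W sin 36° − P cos 6°) / N = 0.4303.

μ ≈ 0.430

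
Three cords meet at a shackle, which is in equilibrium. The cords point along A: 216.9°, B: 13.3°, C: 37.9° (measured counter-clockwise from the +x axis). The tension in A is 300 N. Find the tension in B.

Resolve: ΣF_x = 300 cos 216.9° + T_B cos 13.3° + T_C cos 37.9° = 0.
        ΣF_y = 300 sin 216.9° + T_B sin 13.3° + T_C sin 37.9° = 0.
The known terms sum to (-239.9, -180.1) N, so 0.9732 T_B + 0.7891 T_C = 239.9 and 0.2300 T_B + 0.6143 T_C = 180.1.
Solving simultaneously: T_B = 12.58 N, T_C = 288.5 N.

T_B ≈ 12.6 N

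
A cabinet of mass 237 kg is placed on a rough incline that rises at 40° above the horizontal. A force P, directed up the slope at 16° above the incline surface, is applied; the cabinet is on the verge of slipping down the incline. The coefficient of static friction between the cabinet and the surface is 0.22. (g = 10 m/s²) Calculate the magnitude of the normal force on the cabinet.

N ≈ 1470 N

On the verge of sliding down the incline, friction equals μN and acts up the slope.
Perpendicular: N + P sin 16° = W cos 40° = 1816 N.
Along incline: P cos 16° + μN = W sin 40° with W sin 40° = 1523 N.
Solving the pair for P and N: P = 1248 N, N = 1472 N (and f = μN = 323.7 N).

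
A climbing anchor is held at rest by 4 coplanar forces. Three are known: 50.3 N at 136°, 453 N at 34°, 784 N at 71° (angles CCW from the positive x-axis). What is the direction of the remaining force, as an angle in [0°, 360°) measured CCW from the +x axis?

θ ≈ 240°

Sum the known components: ΣF_x = 594.6 N, ΣF_y = 1030 N.
For equilibrium the remaining force must supply (−ΣF_x, −ΣF_y) = (-594.6, -1030) N.
Magnitude = √((-594.6)² + (-1030)²) = 1189 N; direction = atan2(-1030, -594.6) = 240.0°.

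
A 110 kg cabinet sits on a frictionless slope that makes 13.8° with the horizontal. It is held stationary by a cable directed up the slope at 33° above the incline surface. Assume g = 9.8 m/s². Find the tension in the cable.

T ≈ 307 N

Take axes along and perpendicular to the incline. Weight components: W sin 13.8° = 257.1 N down-slope, W cos 13.8° = 1047 N into the surface.
Along incline: T cos 33° = W sin 13.8° → T = 306.6 N.
Perpendicular: N = W cos 13.8° − T sin 33° = 879.9 N.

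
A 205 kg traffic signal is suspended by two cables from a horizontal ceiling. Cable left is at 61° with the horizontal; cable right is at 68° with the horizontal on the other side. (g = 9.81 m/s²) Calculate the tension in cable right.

Weight W = 205 × 9.81 = 2011 N acts straight down.
Horizontal: T_left cos 61° = T_right cos 68°  →  T_left = 0.7727 T_right.
Vertical: T_left sin 61° + T_right sin 68° = 2011.
Substituting the horizontal relation into the vertical equation gives 1.603 T_right = 2011, so T_right = 1255 N.

T_right ≈ 1250 N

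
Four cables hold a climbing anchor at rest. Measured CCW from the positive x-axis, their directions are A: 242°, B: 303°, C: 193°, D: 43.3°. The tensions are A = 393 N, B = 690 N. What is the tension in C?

Resolve: ΣF_x = 393 cos 242° + 690 cos 303° + T_C cos 193° + T_D cos 43.3° = 0.
        ΣF_y = 393 sin 242° + 690 sin 303° + T_C sin 193° + T_D sin 43.3° = 0.
The known terms sum to (191.3, -925.7) N, so -0.9744 T_C + 0.7278 T_D = -191.3 and -0.2250 T_C + 0.6858 T_D = 925.7.
Solving simultaneously: T_C = 1595 N, T_D = 1873 N.

T_C ≈ 1600 N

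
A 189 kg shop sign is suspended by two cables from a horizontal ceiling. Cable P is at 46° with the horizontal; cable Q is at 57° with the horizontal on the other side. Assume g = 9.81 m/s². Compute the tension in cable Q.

T_Q ≈ 1320 N

Weight W = 189 × 9.81 = 1854 N acts straight down.
Horizontal: T_P cos 46° = T_Q cos 57°  →  T_P = 0.784 T_Q.
Vertical: T_P sin 46° + T_Q sin 57° = 1854.
Substituting the horizontal relation into the vertical equation gives 1.403 T_Q = 1854, so T_Q = 1322 N.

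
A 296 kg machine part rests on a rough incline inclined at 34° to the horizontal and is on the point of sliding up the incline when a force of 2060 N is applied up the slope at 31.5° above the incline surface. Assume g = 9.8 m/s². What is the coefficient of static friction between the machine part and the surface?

On the verge of sliding up the incline, friction is at its maximum μN and acts down the slope.
Perpendicular to incline: N = W cos 34° − P sin 31.5° = 2405 − 1076 = 1329 N.
Along incline: P cos 31.5° − μN = W sin 34° → μ = −(W sin 34° − P cos 31.5°) / N = 0.1011.

μ ≈ 0.101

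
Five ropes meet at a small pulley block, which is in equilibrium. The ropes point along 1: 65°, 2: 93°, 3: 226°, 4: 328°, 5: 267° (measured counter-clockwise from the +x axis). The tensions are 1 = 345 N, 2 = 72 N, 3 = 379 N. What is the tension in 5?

T_5 ≈ 35.1 N

Resolve: ΣF_x = 345 cos 65° + 72 cos 93° + 379 cos 226° + T_4 cos 328° + T_5 cos 267° = 0.
        ΣF_y = 345 sin 65° + 72 sin 93° + 379 sin 226° + T_4 sin 328° + T_5 sin 267° = 0.
The known terms sum to (-121.2, 111.9) N, so 0.8480 T_4 − 0.0523 T_5 = 121.2 and -0.5299 T_4 − 0.9986 T_5 = -111.9.
Solving simultaneously: T_4 = 145.1 N, T_5 = 35.09 N.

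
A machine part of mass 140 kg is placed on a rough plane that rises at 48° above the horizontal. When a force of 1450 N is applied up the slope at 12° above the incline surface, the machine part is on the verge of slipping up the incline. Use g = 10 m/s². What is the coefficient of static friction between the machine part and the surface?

On the verge of sliding up the incline, friction is at its maximum μN and acts down the slope.
Perpendicular to incline: N = W cos 48° − P sin 12° = 936.8 − 301.5 = 635.3 N.
Along incline: P cos 12° − μN = W sin 48° → μ = −(W sin 48° − P cos 12°) / N = 0.5948.

μ ≈ 0.595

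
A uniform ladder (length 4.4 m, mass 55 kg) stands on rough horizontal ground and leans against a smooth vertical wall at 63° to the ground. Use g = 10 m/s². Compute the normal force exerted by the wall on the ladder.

Torques about the foot: N_wall · 4.4 sin 63° = 55×10×2.2 cos 63° → N_wall = 140.12 N.

N_wall ≈ 140 N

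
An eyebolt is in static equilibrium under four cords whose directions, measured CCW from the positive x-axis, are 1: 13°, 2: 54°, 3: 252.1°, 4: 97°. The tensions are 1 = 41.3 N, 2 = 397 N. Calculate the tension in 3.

T_3 ≈ 741 N

Resolve: ΣF_x = 41.3 cos 13° + 397 cos 54° + T_3 cos 252.1° + T_4 cos 97° = 0.
        ΣF_y = 41.3 sin 13° + 397 sin 54° + T_3 sin 252.1° + T_4 sin 97° = 0.
The known terms sum to (273.6, 330.5) N, so -0.3074 T_3 − 0.1219 T_4 = -273.6 and -0.9516 T_3 + 0.9925 T_4 = -330.5.
Solving simultaneously: T_3 = 740.6 N, T_4 = 377.1 N.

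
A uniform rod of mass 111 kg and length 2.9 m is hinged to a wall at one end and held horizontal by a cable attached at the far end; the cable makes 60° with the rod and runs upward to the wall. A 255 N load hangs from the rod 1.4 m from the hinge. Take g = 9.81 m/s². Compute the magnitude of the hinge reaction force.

Take torques about the hinge: T sin 60° · 2.9 = 111×9.81×1.45 + 255×1.4 = 1935.9 N·m.
So T = 1935.9 / (0.8660 × 2.9) = 770.83 N.
ΣF_x = 0: H_x = T cos 60° = 385.42 N.
ΣF_y = 0: H_y = (111×9.81 + 255) − T sin 60° = 1343.9 − 667.56 = 676.35 N.
|H| = √(H_x² + H_y²) = √((385.42)² + (676.35)²) = 778.46 N.

|H| ≈ 778 N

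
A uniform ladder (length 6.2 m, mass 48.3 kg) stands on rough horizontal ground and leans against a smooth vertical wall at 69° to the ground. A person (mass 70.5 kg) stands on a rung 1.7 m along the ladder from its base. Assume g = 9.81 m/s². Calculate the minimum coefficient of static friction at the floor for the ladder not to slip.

μ_min ≈ 0.140

ΣF_y = 0: N_floor = 48.3×9.81 + 70.5×9.81 = 1165.4 N.
Torques about the foot: N_wall · 6.2 sin 69° = 48.3×9.81×3.1 cos 69° + 70.5×9.81×1.7 cos 69° → N_wall = 163.74 N.
ΣF_x = 0: f_floor = N_wall = 163.74 N.
μ_min = f_floor / N_floor = 163.74 / 1165.4 = 0.1405.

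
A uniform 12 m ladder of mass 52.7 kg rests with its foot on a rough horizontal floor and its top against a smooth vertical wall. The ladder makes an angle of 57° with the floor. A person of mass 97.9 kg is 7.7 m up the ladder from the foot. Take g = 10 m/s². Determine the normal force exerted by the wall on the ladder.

Torques about the foot: N_wall · 12 sin 57° = 52.7×10×6 cos 57° + 97.9×10×7.7 cos 57° → N_wall = 579.07 N.

N_wall ≈ 579 N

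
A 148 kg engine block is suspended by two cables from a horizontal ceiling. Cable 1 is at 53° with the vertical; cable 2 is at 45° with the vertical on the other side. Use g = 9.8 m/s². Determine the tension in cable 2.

T_2 ≈ 1170 N

Angles from the horizontal: cable 1 is 90° − 53° = 37°, cable 2 is 90° − 45° = 45°.
Weight W = 148 × 9.8 = 1450 N acts straight down.
Horizontal: T_1 cos 37° = T_2 cos 45°  →  T_1 = 0.8854 T_2.
Vertical: T_1 sin 37° + T_2 sin 45° = 1450.
Substituting the horizontal relation into the vertical equation gives 1.24 T_2 = 1450, so T_2 = 1170 N.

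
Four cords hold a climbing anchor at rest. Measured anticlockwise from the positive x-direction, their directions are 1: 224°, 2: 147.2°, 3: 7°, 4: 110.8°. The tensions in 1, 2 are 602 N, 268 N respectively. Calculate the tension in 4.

Resolve: ΣF_x = 602 cos 224° + 268 cos 147.2° + T_3 cos 7° + T_4 cos 110.8° = 0.
        ΣF_y = 602 sin 224° + 268 sin 147.2° + T_3 sin 7° + T_4 sin 110.8° = 0.
The known terms sum to (-658.3, -273) N, so 0.9925 T_3 − 0.3551 T_4 = 658.3 and 0.1219 T_3 + 0.9348 T_4 = 273.
Solving simultaneously: T_3 = 733.5 N, T_4 = 196.4 N.

T_4 ≈ 196 N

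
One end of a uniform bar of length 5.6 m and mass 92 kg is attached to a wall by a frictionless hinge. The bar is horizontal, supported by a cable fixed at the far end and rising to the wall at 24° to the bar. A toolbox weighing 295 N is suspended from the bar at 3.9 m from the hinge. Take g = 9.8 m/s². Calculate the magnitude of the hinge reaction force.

Take torques about the hinge: T sin 24° · 5.6 = 92×9.8×2.8 + 295×3.9 = 3675 N·m.
So T = 3675 / (0.4067 × 5.6) = 1613.4 N.
ΣF_x = 0: H_x = T cos 24° = 1474 N.
ΣF_y = 0: H_y = (92×9.8 + 295) − T sin 24° = 1196.6 − 656.25 = 540.35 N.
|H| = √(H_x² + H_y²) = √((1474)² + (540.35)²) = 1569.9 N.

|H| ≈ 1570 N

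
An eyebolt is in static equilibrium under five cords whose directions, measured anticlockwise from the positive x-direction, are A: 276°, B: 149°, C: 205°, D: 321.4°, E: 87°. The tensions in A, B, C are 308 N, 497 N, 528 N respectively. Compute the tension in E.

T_E ≈ 932 N

Resolve: ΣF_x = 308 cos 276° + 497 cos 149° + 528 cos 205° + T_D cos 321.4° + T_E cos 87° = 0.
        ΣF_y = 308 sin 276° + 497 sin 149° + 528 sin 205° + T_D sin 321.4° + T_E sin 87° = 0.
The known terms sum to (-872.3, -273.5) N, so 0.7815 T_D + 0.0523 T_E = 872.3 and -0.6239 T_D + 0.9986 T_E = 273.5.
Solving simultaneously: T_D = 1054 N, T_E = 932.2 N.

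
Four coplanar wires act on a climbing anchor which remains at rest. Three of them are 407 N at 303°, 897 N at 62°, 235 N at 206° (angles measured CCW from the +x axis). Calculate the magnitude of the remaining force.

Sum the known components: ΣF_x = 431.6 N, ΣF_y = 347.6 N.
For equilibrium the remaining force must supply (−ΣF_x, −ΣF_y) = (-431.6, -347.6) N.
Magnitude = √((-431.6)² + (-347.6)²) = 554.2 N; direction = atan2(-347.6, -431.6) = 218.9°.

F ≈ 554 N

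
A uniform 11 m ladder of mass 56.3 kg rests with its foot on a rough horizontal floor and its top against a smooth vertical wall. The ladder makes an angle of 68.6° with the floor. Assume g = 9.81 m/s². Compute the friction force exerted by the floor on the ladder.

f ≈ 108 N

Torques about the foot: N_wall · 11 sin 68.6° = 56.3×9.81×5.5 cos 68.6° → N_wall = 108.22 N.
ΣF_x = 0: f_floor = N_wall = 108.22 N.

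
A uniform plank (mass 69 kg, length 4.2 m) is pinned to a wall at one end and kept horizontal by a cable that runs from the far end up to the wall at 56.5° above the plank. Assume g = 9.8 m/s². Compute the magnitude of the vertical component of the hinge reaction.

Take torques about the hinge: T sin 56.5° · 4.2 = 69×9.8×2.1 = 1420 N·m.
So T = 1420 / (0.8339 × 4.2) = 405.45 N.
ΣF_y = 0: H_y = (69×9.8) − T sin 56.5° = 676.2 − 338.1 = 338.1 N.

|H_y| ≈ 338 N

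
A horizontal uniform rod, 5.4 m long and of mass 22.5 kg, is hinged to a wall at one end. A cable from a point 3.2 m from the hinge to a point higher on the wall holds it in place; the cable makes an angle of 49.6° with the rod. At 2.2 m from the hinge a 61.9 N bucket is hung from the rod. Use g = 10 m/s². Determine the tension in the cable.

T ≈ 305 N

Take torques about the hinge: T sin 49.6° · 3.2 = 22.5×10×2.7 + 61.9×2.2 = 743.68 N·m.
So T = 743.68 / (0.7615 × 3.2) = 305.17 N.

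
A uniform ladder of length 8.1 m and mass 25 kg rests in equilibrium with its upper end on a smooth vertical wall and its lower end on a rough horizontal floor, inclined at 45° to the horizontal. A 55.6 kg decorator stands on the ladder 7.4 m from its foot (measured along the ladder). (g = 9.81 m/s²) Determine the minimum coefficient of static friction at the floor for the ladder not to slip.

μ_min ≈ 0.785

ΣF_y = 0: N_floor = 25×9.81 + 55.6×9.81 = 790.69 N.
Torques about the foot: N_wall · 8.1 sin 45° = 25×9.81×4.05 cos 45° + 55.6×9.81×7.4 cos 45° → N_wall = 620.92 N.
ΣF_x = 0: f_floor = N_wall = 620.92 N.
μ_min = f_floor / N_floor = 620.92 / 790.69 = 0.7853.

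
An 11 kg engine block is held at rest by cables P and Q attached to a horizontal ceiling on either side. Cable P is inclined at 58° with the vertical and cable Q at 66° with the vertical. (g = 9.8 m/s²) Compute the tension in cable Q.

Angles from the horizontal: cable P is 90° − 58° = 32°, cable Q is 90° − 66° = 24°.
Weight W = 11 × 9.8 = 107.8 N acts straight down.
Horizontal: T_P cos 32° = T_Q cos 24°  →  T_P = 1.077 T_Q.
Vertical: T_P sin 32° + T_Q sin 24° = 107.8.
Substituting the horizontal relation into the vertical equation gives 0.9776 T_Q = 107.8, so T_Q = 110.3 N.

T_Q ≈ 110 N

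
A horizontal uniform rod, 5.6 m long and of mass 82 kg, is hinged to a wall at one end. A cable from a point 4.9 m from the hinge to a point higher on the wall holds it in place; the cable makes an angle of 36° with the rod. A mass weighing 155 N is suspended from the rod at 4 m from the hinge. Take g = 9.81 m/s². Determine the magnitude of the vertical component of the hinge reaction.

|H_y| ≈ 373 N

Take torques about the hinge: T sin 36° · 4.9 = 82×9.81×2.8 + 155×4 = 2872.4 N·m.
So T = 2872.4 / (0.5878 × 4.9) = 997.3 N.
ΣF_y = 0: H_y = (82×9.81 + 155) − T sin 36° = 959.42 − 586.2 = 373.22 N.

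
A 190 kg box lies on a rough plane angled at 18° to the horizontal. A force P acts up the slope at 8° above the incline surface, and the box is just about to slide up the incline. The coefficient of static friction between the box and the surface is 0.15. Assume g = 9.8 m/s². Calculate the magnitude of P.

On the verge of sliding up the incline, friction equals μN and acts down the slope.
Perpendicular: N + P sin 8° = W cos 18° = 1771 N.
Along incline: P cos 8° = W sin 18° + μN  with W sin 18° = 575.4 N.
Solving the pair for P and N: P = 831.8 N, N = 1655 N (and f = μN = 248.3 N).

P ≈ 832 N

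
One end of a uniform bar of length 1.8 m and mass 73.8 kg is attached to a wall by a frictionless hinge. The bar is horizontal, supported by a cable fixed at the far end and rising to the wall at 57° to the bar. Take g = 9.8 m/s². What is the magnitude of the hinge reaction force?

Take torques about the hinge: T sin 57° · 1.8 = 73.8×9.8×0.9 = 650.92 N·m.
So T = 650.92 / (0.8387 × 1.8) = 431.18 N.
ΣF_x = 0: H_x = T cos 57° = 234.84 N.
ΣF_y = 0: H_y = (73.8×9.8) − T sin 57° = 723.24 − 361.62 = 361.62 N.
|H| = √(H_x² + H_y²) = √((234.84)² + (361.62)²) = 431.18 N.

|H| ≈ 431 N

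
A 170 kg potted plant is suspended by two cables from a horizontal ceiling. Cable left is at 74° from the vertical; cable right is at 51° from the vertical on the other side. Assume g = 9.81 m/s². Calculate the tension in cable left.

Angles from the horizontal: cable left is 90° − 74° = 16°, cable right is 90° − 51° = 39°.
Weight W = 170 × 9.81 = 1668 N acts straight down.
Horizontal: T_left cos 16° = T_right cos 39°  →  T_right = 1.237 T_left.
Vertical: T_left sin 16° + T_right sin 39° = 1668.
Substituting the horizontal relation into the vertical equation gives 1.054 T_left = 1668, so T_left = 1582 N.

T_left ≈ 1580 N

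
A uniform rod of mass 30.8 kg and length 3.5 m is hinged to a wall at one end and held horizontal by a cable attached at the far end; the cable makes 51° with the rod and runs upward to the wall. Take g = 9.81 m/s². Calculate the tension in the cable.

T ≈ 194 N

Take torques about the hinge: T sin 51° · 3.5 = 30.8×9.81×1.75 = 528.76 N·m.
So T = 528.76 / (0.7771 × 3.5) = 194.4 N.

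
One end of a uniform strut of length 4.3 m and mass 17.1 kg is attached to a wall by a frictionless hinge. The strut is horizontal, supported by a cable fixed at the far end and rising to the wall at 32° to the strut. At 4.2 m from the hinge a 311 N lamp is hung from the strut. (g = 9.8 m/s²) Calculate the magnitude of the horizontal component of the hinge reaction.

H_x ≈ 620 N

Take torques about the hinge: T sin 32° · 4.3 = 17.1×9.8×2.15 + 311×4.2 = 1666.5 N·m.
So T = 1666.5 / (0.5299 × 4.3) = 731.35 N.
ΣF_x = 0: H_x = T cos 32° = 620.22 N.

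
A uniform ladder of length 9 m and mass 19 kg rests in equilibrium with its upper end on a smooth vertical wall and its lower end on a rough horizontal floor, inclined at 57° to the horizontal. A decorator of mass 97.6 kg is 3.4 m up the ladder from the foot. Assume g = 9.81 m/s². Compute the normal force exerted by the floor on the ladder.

ΣF_y = 0: N_floor = 19×9.81 + 97.6×9.81 = 1143.8 N.

N_floor ≈ 1140 N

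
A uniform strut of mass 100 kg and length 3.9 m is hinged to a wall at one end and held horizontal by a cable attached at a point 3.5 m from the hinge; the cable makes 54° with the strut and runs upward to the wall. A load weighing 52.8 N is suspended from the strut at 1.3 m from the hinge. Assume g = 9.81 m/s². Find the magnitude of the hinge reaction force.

Take torques about the hinge: T sin 54° · 3.5 = 100×9.81×1.95 + 52.8×1.3 = 1981.6 N·m.
So T = 1981.6 / (0.8090 × 3.5) = 699.82 N.
ΣF_x = 0: H_x = T cos 54° = 411.35 N.
ΣF_y = 0: H_y = (100×9.81 + 52.8) − T sin 54° = 1033.8 − 566.17 = 467.63 N.
|H| = √(H_x² + H_y²) = √((411.35)² + (467.63)²) = 622.8 N.

|H| ≈ 623 N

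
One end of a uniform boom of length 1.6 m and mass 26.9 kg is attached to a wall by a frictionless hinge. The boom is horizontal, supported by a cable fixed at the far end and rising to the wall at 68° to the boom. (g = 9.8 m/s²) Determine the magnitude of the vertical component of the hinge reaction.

|H_y| ≈ 132 N

Take torques about the hinge: T sin 68° · 1.6 = 26.9×9.8×0.8 = 210.9 N·m.
So T = 210.9 / (0.9272 × 1.6) = 142.16 N.
ΣF_y = 0: H_y = (26.9×9.8) − T sin 68° = 263.62 − 131.81 = 131.81 N.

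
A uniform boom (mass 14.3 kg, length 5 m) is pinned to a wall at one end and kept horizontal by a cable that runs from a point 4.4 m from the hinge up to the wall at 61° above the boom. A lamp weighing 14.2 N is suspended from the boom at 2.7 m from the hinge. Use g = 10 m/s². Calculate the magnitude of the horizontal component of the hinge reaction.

H_x ≈ 49.9 N

Take torques about the hinge: T sin 61° · 4.4 = 14.3×10×2.5 + 14.2×2.7 = 395.84 N·m.
So T = 395.84 / (0.8746 × 4.4) = 102.86 N.
ΣF_x = 0: H_x = T cos 61° = 49.868 N.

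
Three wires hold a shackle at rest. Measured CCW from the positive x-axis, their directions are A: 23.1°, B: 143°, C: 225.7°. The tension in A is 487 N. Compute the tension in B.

T_B ≈ 189 N

Resolve: ΣF_x = 487 cos 23.1° + T_B cos 143° + T_C cos 225.7° = 0.
        ΣF_y = 487 sin 23.1° + T_B sin 143° + T_C sin 225.7° = 0.
The known terms sum to (448, 191.1) N, so -0.7986 T_B − 0.6984 T_C = -448 and 0.6018 T_B − 0.7157 T_C = -191.1.
Solving simultaneously: T_B = 188.7 N, T_C = 425.6 N.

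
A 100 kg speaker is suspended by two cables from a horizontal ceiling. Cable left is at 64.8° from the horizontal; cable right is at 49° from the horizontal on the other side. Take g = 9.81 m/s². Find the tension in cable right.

Weight W = 100 × 9.81 = 981 N acts straight down.
Horizontal: T_left cos 64.8° = T_right cos 49°  →  T_left = 1.541 T_right.
Vertical: T_left sin 64.8° + T_right sin 49° = 981.
Substituting the horizontal relation into the vertical equation gives 2.149 T_right = 981, so T_right = 456.5 N.

T_right ≈ 457 N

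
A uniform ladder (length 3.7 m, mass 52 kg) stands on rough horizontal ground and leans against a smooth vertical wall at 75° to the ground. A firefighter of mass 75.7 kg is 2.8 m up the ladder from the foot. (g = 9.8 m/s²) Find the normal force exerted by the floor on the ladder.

N_floor ≈ 1250 N

ΣF_y = 0: N_floor = 52×9.8 + 75.7×9.8 = 1251.5 N.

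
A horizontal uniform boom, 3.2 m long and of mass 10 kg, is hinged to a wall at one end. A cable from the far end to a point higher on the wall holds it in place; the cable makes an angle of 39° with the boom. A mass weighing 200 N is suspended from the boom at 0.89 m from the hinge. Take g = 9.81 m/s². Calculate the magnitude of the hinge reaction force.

|H| ≈ 233 N

Take torques about the hinge: T sin 39° · 3.2 = 10×9.81×1.6 + 200×0.89 = 334.96 N·m.
So T = 334.96 / (0.6293 × 3.2) = 166.33 N.
ΣF_x = 0: H_x = T cos 39° = 129.26 N.
ΣF_y = 0: H_y = (10×9.81 + 200) − T sin 39° = 298.1 − 104.68 = 193.43 N.
|H| = √(H_x² + H_y²) = √((129.26)² + (193.43)²) = 232.64 N.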